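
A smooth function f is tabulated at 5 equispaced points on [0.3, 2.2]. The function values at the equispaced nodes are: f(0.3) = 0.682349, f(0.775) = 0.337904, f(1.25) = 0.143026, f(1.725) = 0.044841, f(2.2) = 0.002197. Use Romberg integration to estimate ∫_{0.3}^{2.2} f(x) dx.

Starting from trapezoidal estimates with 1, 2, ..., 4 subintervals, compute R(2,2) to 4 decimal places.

R(0,0) (trapezoid, 1 panel, h=1.9000): 0.650319
R(1,0) (trapezoid, 2 panels, h=0.9500): 0.461034
R(2,0) (trapezoid, 4 panels, h=0.4750): 0.412321
R(1,1) = 0.461034 + (0.461034 − 0.650319)/3 = 0.397939
R(2,1) = 0.412321 + (0.412321 − 0.461034)/3 = 0.396083
R(2,2) = 0.396083 + (0.396083 − 0.397939)/15 = 0.395959

0.3960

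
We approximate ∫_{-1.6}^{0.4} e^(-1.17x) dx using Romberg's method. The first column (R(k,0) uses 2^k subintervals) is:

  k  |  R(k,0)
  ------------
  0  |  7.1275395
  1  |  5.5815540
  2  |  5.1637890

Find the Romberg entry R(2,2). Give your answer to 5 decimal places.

5.02175

Richardson extrapolation on the trapezoidal column (denominator 4−1=3):
R(1,1) = (4·5.5815540 − 7.1275395) / 3 = 5.0662255
R(2,1) = (4·5.1637890 − 5.5815540) / 3 = 5.0245340
R(2,2) = (16·5.0245340 − 5.0662255) / 15 = 5.0217546
(Column j=1 coincides with Simpson's rule on the same nodes.)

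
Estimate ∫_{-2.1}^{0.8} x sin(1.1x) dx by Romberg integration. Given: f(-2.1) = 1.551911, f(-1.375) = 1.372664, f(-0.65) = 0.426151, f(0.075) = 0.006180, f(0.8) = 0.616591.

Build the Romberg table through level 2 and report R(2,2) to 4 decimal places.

2.0756

R(0,0) (trapezoid, 1 panel, h=2.9000): 3.144328
R(1,0) (trapezoid, 2 panels, h=1.4500): 2.190083
R(2,0) (trapezoid, 4 panels, h=0.7250): 2.094703
R(1,1) = 2.190083 + (2.190083 − 3.144328)/3 = 1.872001
R(2,1) = 2.094703 + (2.094703 − 2.190083)/3 = 2.062910
R(2,2) = 2.062910 + (2.062910 − 1.872001)/15 = 2.075637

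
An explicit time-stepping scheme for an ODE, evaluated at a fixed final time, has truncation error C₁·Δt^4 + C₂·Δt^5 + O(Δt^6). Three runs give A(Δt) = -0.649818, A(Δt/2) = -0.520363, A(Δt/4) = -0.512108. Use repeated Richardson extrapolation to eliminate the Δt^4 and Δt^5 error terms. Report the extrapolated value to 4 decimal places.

First eliminate the Δt^4 term (factor 2^4 = 16):
  B₁ = (16·(-0.520363) − (-0.649818))/15 = -0.511733
  B₂ = (16·(-0.512108) − (-0.520363))/15 = -0.511558
Then eliminate the Δt^5 term (factor 2^5 = 32):
  (32·(-0.511558) − (-0.511733))/31 = -0.511552

-0.5116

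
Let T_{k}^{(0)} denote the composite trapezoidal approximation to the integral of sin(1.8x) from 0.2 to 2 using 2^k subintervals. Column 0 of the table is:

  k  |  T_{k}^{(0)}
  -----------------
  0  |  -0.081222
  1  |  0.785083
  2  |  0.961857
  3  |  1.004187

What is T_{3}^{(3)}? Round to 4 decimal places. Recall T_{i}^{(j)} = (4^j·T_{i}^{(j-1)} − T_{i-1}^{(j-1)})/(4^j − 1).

1.0181

T_{1}^{(1)} = (4·0.785083 − (-0.081222)) / 3 = 1.073851
T_{2}^{(1)} = (4·0.961857 − 0.785083) / 3 = 1.020782
T_{3}^{(1)} = 1.004187 + (1.004187 − 0.961857)/3 = 1.018297
T_{2}^{(2)} = 1.020782 + (1.020782 − 1.073851)/15 = 1.017244
T_{3}^{(2)} = 1.018297 + (1.018297 − 1.020782)/15 = 1.018131
T_{3}^{(3)} = (64·1.018131 − 1.017244) / 63 = 1.018145
(Column j=1 coincides with Simpson's rule on the same nodes.)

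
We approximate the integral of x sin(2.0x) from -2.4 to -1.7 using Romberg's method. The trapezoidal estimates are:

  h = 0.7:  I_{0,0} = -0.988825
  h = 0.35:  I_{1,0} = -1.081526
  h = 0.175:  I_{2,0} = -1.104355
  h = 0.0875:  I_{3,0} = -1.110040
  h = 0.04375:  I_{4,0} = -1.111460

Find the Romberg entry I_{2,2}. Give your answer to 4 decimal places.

-1.1119

I_{1,1} = (4·(-1.081526) − (-0.988825)) / 3 = -1.112426
I_{2,1} = -1.104355 + (-1.104355 − (-1.081526))/3 = -1.111965
I_{2,2} = (16·(-1.111965) − (-1.112426)) / 15 = -1.111934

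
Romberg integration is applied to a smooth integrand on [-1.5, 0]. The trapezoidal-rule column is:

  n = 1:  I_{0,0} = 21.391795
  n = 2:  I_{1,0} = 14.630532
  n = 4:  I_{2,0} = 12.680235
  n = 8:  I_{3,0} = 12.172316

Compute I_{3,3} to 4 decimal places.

12.0011

I_{1,1} = (4·14.630532 − 21.391795) / 3 = 12.376778
I_{2,1} = 12.680235 + (12.680235 − 14.630532)/3 = 12.030136
I_{3,1} = 12.172316 + (12.172316 − 12.680235)/3 = 12.003010
I_{2,2} = 12.030136 + (12.030136 − 12.376778)/15 = 12.007027
I_{3,2} = 12.003010 + (12.003010 − 12.030136)/15 = 12.001202
I_{3,3} = (64·12.001202 − 12.007027) / 63 = 12.001110
(Column j=1 coincides with Simpson's rule on the same nodes.)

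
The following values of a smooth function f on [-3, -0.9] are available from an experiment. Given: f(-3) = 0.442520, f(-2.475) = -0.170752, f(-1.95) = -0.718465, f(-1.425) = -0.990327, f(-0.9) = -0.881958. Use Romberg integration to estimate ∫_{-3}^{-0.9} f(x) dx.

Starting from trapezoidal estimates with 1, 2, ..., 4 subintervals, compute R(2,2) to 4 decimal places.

R(0,0) (trapezoid, 1 panel, h=2.1000): -0.461410
R(1,0) (trapezoid, 2 panels, h=1.0500): -0.985093
R(2,0) (trapezoid, 4 panels, h=0.5250): -1.102113
R(1,1) = -0.985093 + (-0.985093 − (-0.461410))/3 = -1.159654
R(2,1) = -1.102113 + (-1.102113 − (-0.985093))/3 = -1.141120
R(2,2) = -1.141120 + (-1.141120 − (-1.159654))/15 = -1.139884

-1.1399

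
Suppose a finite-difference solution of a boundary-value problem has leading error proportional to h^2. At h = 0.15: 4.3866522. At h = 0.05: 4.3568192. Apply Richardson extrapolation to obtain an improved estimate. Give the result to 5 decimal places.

4.35309

Extrapolated value = (9·A(h/3) − A(h)) / (9 − 1)
= (9·4.3568192 − 4.3866522) / 8
= 34.8247206 / 8 = 4.3530901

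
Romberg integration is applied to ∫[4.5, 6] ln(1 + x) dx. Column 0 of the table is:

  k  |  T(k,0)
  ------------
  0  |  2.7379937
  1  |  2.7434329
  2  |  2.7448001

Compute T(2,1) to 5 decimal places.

2.74526

Richardson extrapolation on the trapezoidal column (denominator 4−1=3):
T(2,1) = (4·2.7448001 − 2.7434329) / 3 = 2.7452558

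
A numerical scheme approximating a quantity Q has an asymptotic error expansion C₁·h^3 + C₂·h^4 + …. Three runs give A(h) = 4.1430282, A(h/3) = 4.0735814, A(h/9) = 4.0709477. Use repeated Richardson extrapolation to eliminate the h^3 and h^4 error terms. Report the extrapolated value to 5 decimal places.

4.07085

First eliminate the h^3 term (factor 3^3 = 27):
  B₁ = (27·4.0735814 − 4.1430282)/26 = 4.0709104
  B₂ = (27·4.0709477 − 4.0735814)/26 = 4.0708464
Then eliminate the h^4 term (factor 3^4 = 81):
  (81·4.0708464 − 4.0709104)/80 = 4.0708456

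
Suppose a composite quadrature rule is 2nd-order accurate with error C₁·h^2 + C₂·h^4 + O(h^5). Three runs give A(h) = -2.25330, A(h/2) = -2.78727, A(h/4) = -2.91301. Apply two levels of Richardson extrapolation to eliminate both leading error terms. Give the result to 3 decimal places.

First eliminate the h^2 term (factor 2^2 = 4):
  B₁ = (4·(-2.78727) − (-2.25330))/3 = -2.96526
  B₂ = (4·(-2.91301) − (-2.78727))/3 = -2.95492
Then eliminate the h^4 term (factor 2^4 = 16):
  (16·(-2.95492) − (-2.96526))/15 = -2.95423

-2.954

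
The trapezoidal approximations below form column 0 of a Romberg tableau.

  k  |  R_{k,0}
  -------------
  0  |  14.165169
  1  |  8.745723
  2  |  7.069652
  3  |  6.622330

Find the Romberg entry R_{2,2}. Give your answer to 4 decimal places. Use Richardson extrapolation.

Richardson extrapolation on the trapezoidal column (denominator 4−1=3):
R_{1,1} = 8.745723 + (8.745723 − 14.165169)/3 = 6.939241
R_{2,1} = (4·7.069652 − 8.745723) / 3 = 6.510962
R_{2,2} = (16·6.510962 − 6.939241) / 15 = 6.482410

6.4824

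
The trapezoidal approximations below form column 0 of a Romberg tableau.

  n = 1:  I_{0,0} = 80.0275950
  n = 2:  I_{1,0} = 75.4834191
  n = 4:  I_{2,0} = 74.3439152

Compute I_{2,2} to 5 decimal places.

Richardson extrapolation on the trapezoidal column (denominator 4−1=3):
I_{1,1} = (4·75.4834191 − 80.0275950) / 3 = 73.9686938
I_{2,1} = (4·74.3439152 − 75.4834191) / 3 = 73.9640806
I_{2,2} = 73.9640806 + (73.9640806 − 73.9686938)/15 = 73.9637731

73.96377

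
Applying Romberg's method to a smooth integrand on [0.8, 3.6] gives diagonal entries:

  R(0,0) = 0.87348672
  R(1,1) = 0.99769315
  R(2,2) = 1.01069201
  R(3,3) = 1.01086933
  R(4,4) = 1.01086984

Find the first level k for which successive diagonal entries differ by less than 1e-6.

|R(1,1) − R(0,0)| = 0.12420643 ≥ 1e-6
|R(2,2) − R(1,1)| = 0.01299886 ≥ 1e-6
|R(3,3) − R(2,2)| = 0.00017732 ≥ 1e-6
|R(4,4) − R(3,3)| = 0.00000051 < 1e-6

k = 4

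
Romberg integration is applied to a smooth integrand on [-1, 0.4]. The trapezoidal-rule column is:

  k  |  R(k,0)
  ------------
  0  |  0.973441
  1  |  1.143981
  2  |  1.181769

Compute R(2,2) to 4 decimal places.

Richardson extrapolation on the trapezoidal column (denominator 4−1=3):
R(1,1) = 1.143981 + (1.143981 − 0.973441)/3 = 1.200828
R(2,1) = 1.181769 + (1.181769 − 1.143981)/3 = 1.194365
R(2,2) = 1.194365 + (1.194365 − 1.200828)/15 = 1.193934

1.1939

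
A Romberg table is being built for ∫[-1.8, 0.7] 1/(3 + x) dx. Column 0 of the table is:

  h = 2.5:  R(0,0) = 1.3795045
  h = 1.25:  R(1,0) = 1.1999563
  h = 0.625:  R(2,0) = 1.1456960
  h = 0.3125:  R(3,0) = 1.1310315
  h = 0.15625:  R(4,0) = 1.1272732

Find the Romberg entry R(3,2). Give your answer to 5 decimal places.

1.12605

R(2,1) = (4·1.1456960 − 1.1999563) / 3 = 1.1276092
R(3,1) = (4·1.1310315 − 1.1456960) / 3 = 1.1261433
R(3,2) = 1.1261433 + (1.1261433 − 1.1276092)/15 = 1.1260456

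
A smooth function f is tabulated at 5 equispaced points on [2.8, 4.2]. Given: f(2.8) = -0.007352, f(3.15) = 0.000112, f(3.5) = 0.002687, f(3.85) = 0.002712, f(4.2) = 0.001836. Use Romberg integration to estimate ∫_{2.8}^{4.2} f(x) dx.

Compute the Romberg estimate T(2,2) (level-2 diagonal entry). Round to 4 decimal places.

0.0013

T(0,0) (trapezoid, 1 panel, h=1.4000): -0.003861
T(1,0) (trapezoid, 2 panels, h=0.7000): -0.000050
T(2,0) (trapezoid, 4 panels, h=0.3500): 0.000964
T(1,1) = -0.000050 + (-0.000050 − (-0.003861))/3 = 0.001220
T(2,1) = 0.000964 + (0.000964 − (-0.000050))/3 = 0.001302
T(2,2) = 0.001302 + (0.001302 − 0.001220)/15 = 0.001307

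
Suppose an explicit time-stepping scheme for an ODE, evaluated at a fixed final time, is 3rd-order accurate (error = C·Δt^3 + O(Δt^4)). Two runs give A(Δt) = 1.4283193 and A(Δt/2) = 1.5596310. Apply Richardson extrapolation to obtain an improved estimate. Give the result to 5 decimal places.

1.57839

Extrapolated value = (8·A(Δt/2) − A(Δt)) / (8 − 1)
= (8·1.5596310 − 1.4283193) / 7
= 11.0487287 / 7 = 1.5783898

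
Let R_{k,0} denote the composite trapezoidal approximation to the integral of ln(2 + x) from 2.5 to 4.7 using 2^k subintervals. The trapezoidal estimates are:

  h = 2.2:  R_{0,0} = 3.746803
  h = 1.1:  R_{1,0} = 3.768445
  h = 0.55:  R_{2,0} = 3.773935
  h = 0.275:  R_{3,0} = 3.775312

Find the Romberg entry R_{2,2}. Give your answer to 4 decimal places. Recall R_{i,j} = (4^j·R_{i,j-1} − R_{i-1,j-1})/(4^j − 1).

3.7758

Richardson extrapolation on the trapezoidal column (denominator 4−1=3):
R_{1,1} = (4·3.768445 − 3.746803) / 3 = 3.775659
R_{2,1} = (4·3.773935 − 3.768445) / 3 = 3.775765
R_{2,2} = 3.775765 + (3.775765 − 3.775659)/15 = 3.775772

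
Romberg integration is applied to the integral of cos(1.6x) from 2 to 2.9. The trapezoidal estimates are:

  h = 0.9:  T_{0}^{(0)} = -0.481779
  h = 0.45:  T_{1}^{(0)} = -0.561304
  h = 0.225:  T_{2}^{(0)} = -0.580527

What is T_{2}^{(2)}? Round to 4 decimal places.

-0.5869

T_{1}^{(1)} = -0.561304 + (-0.561304 − (-0.481779))/3 = -0.587812
T_{2}^{(1)} = (4·(-0.580527) − (-0.561304)) / 3 = -0.586935
T_{2}^{(2)} = (16·(-0.586935) − (-0.587812)) / 15 = -0.586877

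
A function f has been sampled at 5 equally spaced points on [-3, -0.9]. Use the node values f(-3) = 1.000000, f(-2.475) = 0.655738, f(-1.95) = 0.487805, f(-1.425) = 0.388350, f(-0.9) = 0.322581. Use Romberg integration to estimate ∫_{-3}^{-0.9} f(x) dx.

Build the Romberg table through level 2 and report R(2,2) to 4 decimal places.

1.1322

R(0,0) (trapezoid, 1 panel, h=2.1000): 1.388710
R(1,0) (trapezoid, 2 panels, h=1.0500): 1.206550
R(2,0) (trapezoid, 4 panels, h=0.5250): 1.151421
R(1,1) = 1.206550 + (1.206550 − 1.388710)/3 = 1.145830
R(2,1) = 1.151421 + (1.151421 − 1.206550)/3 = 1.133045
R(2,2) = 1.133045 + (1.133045 − 1.145830)/15 = 1.132193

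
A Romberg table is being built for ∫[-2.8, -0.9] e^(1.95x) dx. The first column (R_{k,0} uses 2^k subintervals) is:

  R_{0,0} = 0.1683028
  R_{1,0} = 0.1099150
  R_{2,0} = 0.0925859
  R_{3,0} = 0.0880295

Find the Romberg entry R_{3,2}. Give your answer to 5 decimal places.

R_{2,1} = (4·0.0925859 − 0.1099150) / 3 = 0.0868095
R_{3,1} = (4·0.0880295 − 0.0925859) / 3 = 0.0865107
R_{3,2} = (16·0.0865107 − 0.0868095) / 15 = 0.0864908

0.08649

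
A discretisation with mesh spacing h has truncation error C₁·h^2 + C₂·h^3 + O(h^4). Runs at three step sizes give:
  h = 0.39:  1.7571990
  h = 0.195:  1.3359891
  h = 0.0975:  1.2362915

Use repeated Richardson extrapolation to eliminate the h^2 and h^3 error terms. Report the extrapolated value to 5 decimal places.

First eliminate the h^2 term (factor 2^2 = 4):
  B₁ = (4·1.3359891 − 1.7571990)/3 = 1.1955858
  B₂ = (4·1.2362915 − 1.3359891)/3 = 1.2030590
Then eliminate the h^3 term (factor 2^3 = 8):
  (8·1.2030590 − 1.1955858)/7 = 1.2041266

1.20413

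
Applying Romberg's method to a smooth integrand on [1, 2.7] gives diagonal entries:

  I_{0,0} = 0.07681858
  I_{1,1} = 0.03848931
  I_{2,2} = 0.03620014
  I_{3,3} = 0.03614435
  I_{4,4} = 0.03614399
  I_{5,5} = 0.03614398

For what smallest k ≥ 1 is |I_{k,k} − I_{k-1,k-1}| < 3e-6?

k = 4

|I_{1,1} − I_{0,0}| = 0.03832927 ≥ 3e-6
|I_{2,2} − I_{1,1}| = 0.00228917 ≥ 3e-6
|I_{3,3} − I_{2,2}| = 0.00005579 ≥ 3e-6
|I_{4,4} − I_{3,3}| = 0.00000036 < 3e-6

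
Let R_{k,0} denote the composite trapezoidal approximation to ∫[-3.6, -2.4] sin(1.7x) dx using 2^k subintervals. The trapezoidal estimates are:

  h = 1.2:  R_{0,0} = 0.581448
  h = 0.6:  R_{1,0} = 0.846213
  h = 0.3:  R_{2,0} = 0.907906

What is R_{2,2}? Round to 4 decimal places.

R_{1,1} = (4·0.846213 − 0.581448) / 3 = 0.934468
R_{2,1} = 0.907906 + (0.907906 − 0.846213)/3 = 0.928470
R_{2,2} = 0.928470 + (0.928470 − 0.934468)/15 = 0.928070
(Column j=1 coincides with Simpson's rule on the same nodes.)

0.9281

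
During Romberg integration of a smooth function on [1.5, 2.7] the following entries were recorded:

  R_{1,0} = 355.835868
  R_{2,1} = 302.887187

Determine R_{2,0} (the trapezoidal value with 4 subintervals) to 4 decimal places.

316.1244

From R_{2,1} = (4·R_{2,0} − R_{1,0})/3, solve for R_{2,0}:
4·R_{2,0} = 3·302.887187 + 355.835868 = 1264.497429
R_{2,0} = 316.124357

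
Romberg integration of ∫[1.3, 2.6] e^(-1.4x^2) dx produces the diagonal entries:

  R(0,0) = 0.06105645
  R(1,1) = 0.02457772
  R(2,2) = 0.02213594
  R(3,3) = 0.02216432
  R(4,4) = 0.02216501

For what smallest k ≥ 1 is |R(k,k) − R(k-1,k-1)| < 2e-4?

|R(1,1) − R(0,0)| = 0.03647873 ≥ 2e-4
|R(2,2) − R(1,1)| = 0.00244178 ≥ 2e-4
|R(3,3) − R(2,2)| = 0.00002838 < 2e-4

k = 3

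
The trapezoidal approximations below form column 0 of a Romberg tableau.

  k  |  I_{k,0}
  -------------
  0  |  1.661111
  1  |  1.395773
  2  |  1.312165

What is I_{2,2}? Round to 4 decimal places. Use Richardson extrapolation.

1.2828

Richardson extrapolation on the trapezoidal column (denominator 4−1=3):
I_{1,1} = (4·1.395773 − 1.661111) / 3 = 1.307327
I_{2,1} = (4·1.312165 − 1.395773) / 3 = 1.284296
I_{2,2} = (16·1.284296 − 1.307327) / 15 = 1.282761
(Column j=1 coincides with Simpson's rule on the same nodes.)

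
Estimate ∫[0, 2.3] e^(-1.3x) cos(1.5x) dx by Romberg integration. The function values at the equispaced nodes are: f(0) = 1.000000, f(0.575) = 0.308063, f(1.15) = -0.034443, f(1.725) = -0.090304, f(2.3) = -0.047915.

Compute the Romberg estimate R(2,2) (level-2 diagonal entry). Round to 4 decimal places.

0.3378

R(0,0) (trapezoid, 1 panel, h=2.3000): 1.094898
R(1,0) (trapezoid, 2 panels, h=1.1500): 0.507839
R(2,0) (trapezoid, 4 panels, h=0.5750): 0.379131
R(1,1) = 0.507839 + (0.507839 − 1.094898)/3 = 0.312153
R(2,1) = 0.379131 + (0.379131 − 0.507839)/3 = 0.336228
R(2,2) = 0.336228 + (0.336228 − 0.312153)/15 = 0.337833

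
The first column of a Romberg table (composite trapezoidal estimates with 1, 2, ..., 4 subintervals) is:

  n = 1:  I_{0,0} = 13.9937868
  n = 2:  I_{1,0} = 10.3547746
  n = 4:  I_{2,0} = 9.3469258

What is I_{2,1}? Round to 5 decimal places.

9.01098

I_{2,1} = (4·9.3469258 − 10.3547746) / 3 = 9.0109762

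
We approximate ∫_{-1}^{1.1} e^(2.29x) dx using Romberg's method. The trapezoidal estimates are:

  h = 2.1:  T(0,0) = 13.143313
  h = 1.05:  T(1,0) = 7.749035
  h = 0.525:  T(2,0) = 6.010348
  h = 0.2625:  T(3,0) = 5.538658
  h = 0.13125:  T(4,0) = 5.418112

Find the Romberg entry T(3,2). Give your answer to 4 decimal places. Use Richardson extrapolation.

Richardson extrapolation on the trapezoidal column (denominator 4−1=3):
T(2,1) = (4·6.010348 − 7.749035) / 3 = 5.430786
T(3,1) = (4·5.538658 − 6.010348) / 3 = 5.381428
T(3,2) = (16·5.381428 − 5.430786) / 15 = 5.378137

5.3781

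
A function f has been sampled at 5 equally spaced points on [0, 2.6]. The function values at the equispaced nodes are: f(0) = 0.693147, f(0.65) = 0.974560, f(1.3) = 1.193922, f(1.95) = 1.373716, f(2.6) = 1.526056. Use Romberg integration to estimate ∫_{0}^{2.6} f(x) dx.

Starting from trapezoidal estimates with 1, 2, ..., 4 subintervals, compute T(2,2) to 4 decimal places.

T(0,0) (trapezoid, 1 panel, h=2.6000): 2.884964
T(1,0) (trapezoid, 2 panels, h=1.3000): 2.994581
T(2,0) (trapezoid, 4 panels, h=0.6500): 3.023670
T(1,1) = 2.994581 + (2.994581 − 2.884964)/3 = 3.031120
T(2,1) = 3.023670 + (3.023670 − 2.994581)/3 = 3.033366
T(2,2) = 3.033366 + (3.033366 − 3.031120)/15 = 3.033516

3.0335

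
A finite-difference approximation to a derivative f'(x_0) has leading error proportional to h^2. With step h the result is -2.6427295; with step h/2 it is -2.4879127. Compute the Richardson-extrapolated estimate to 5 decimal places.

-2.43631

The leading error scales as h^2; refining by a factor of 2 reduces it by 2^2 = 4.
Extrapolated value = (4·A(h/2) − A(h)) / (4 − 1)
= (4·(-2.4879127) − (-2.6427295)) / 3
= -7.3089213 / 3 = -2.4363071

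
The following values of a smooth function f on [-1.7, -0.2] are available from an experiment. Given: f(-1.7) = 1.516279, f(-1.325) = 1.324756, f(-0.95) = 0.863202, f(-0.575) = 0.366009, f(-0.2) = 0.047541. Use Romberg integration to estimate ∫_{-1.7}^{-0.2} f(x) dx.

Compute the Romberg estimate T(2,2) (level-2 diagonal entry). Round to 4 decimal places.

1.2568

T(0,0) (trapezoid, 1 panel, h=1.5000): 1.172865
T(1,0) (trapezoid, 2 panels, h=0.7500): 1.233834
T(2,0) (trapezoid, 4 panels, h=0.3750): 1.250954
T(1,1) = 1.233834 + (1.233834 − 1.172865)/3 = 1.254157
T(2,1) = 1.250954 + (1.250954 − 1.233834)/3 = 1.256661
T(2,2) = 1.256661 + (1.256661 − 1.254157)/15 = 1.256828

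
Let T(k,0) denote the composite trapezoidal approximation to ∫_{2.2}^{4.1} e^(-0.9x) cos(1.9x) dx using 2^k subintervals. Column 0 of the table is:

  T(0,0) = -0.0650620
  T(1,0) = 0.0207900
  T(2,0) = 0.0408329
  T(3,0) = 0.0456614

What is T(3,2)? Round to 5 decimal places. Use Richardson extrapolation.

Richardson extrapolation on the trapezoidal column (denominator 4−1=3):
T(2,1) = 0.0408329 + (0.0408329 − 0.0207900)/3 = 0.0475139
T(3,1) = (4·0.0456614 − 0.0408329) / 3 = 0.0472709
T(3,2) = 0.0472709 + (0.0472709 − 0.0475139)/15 = 0.0472547

0.04725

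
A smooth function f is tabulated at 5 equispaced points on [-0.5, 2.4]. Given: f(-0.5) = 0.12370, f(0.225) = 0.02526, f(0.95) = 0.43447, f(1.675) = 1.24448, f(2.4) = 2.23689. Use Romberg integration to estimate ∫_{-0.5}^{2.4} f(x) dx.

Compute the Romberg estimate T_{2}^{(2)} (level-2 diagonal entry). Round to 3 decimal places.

T_{0}^{(0)} (trapezoid, 1 panel, h=2.9000): 3.42286
T_{1}^{(0)} (trapezoid, 2 panels, h=1.4500): 2.34141
T_{2}^{(0)} (trapezoid, 4 panels, h=0.7250): 2.09127
T_{1}^{(1)} = 2.34141 + (2.34141 − 3.42286)/3 = 1.98093
T_{2}^{(1)} = 2.09127 + (2.09127 − 2.34141)/3 = 2.00789
T_{2}^{(2)} = 2.00789 + (2.00789 − 1.98093)/15 = 2.00969

2.010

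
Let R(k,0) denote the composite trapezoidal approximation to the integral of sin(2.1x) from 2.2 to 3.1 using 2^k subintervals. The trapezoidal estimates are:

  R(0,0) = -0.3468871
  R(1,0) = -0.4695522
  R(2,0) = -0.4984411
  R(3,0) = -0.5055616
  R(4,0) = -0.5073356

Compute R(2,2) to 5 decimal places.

-0.50791

R(1,1) = -0.4695522 + (-0.4695522 − (-0.3468871))/3 = -0.5104406
R(2,1) = (4·(-0.4984411) − (-0.4695522)) / 3 = -0.5080707
R(2,2) = (16·(-0.5080707) − (-0.5104406)) / 15 = -0.5079127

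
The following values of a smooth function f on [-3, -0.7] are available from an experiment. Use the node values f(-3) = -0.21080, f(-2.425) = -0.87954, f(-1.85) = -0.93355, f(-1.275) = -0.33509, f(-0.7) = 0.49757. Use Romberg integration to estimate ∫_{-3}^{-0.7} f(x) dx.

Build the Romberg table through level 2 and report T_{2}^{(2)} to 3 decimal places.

-1.228

T_{0}^{(0)} (trapezoid, 1 panel, h=2.3000): 0.32979
T_{1}^{(0)} (trapezoid, 2 panels, h=1.1500): -0.90869
T_{2}^{(0)} (trapezoid, 4 panels, h=0.5750): -1.15276
T_{1}^{(1)} = -0.90869 + (-0.90869 − 0.32979)/3 = -1.32152
T_{2}^{(1)} = -1.15276 + (-1.15276 − (-0.90869))/3 = -1.23412
T_{2}^{(2)} = -1.23412 + (-1.23412 − (-1.32152))/15 = -1.22829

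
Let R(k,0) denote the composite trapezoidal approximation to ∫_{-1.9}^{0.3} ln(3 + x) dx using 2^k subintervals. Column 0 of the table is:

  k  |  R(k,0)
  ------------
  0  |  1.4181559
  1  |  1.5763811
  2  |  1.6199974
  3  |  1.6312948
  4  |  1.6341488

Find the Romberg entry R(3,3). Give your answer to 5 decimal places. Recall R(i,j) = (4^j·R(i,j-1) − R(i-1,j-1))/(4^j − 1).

1.63510

Richardson extrapolation on the trapezoidal column (denominator 4−1=3):
R(1,1) = (4·1.5763811 − 1.4181559) / 3 = 1.6291228
R(2,1) = 1.6199974 + (1.6199974 − 1.5763811)/3 = 1.6345362
R(3,1) = 1.6312948 + (1.6312948 − 1.6199974)/3 = 1.6350606
R(2,2) = 1.6345362 + (1.6345362 − 1.6291228)/15 = 1.6348971
R(3,2) = 1.6350606 + (1.6350606 − 1.6345362)/15 = 1.6350956
R(3,3) = (64·1.6350956 − 1.6348971) / 63 = 1.6350988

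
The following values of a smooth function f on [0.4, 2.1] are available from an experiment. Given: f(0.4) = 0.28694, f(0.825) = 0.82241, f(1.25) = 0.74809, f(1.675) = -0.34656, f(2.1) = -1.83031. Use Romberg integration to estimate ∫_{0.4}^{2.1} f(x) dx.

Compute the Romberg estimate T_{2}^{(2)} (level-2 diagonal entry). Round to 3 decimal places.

0.253

T_{0}^{(0)} (trapezoid, 1 panel, h=1.7000): -1.31186
T_{1}^{(0)} (trapezoid, 2 panels, h=0.8500): -0.02006
T_{2}^{(0)} (trapezoid, 4 panels, h=0.4250): 0.19221
T_{1}^{(1)} = -0.02006 + (-0.02006 − (-1.31186))/3 = 0.41054
T_{2}^{(1)} = 0.19221 + (0.19221 − (-0.02006))/3 = 0.26297
T_{2}^{(2)} = 0.26297 + (0.26297 − 0.41054)/15 = 0.25313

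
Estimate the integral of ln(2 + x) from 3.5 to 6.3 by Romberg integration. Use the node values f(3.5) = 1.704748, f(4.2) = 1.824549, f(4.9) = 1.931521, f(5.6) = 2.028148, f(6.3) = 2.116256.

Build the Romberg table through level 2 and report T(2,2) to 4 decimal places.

5.3888

T(0,0) (trapezoid, 1 panel, h=2.8000): 5.349406
T(1,0) (trapezoid, 2 panels, h=1.4000): 5.378832
T(2,0) (trapezoid, 4 panels, h=0.7000): 5.386304
T(1,1) = 5.378832 + (5.378832 − 5.349406)/3 = 5.388641
T(2,1) = 5.386304 + (5.386304 − 5.378832)/3 = 5.388795
T(2,2) = 5.388795 + (5.388795 − 5.388641)/15 = 5.388805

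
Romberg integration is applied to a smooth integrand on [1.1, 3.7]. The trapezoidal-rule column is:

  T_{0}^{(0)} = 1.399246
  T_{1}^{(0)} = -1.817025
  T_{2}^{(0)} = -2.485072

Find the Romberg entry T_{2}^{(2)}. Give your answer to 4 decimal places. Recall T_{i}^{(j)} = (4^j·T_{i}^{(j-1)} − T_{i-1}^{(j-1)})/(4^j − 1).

-2.6957

Richardson extrapolation on the trapezoidal column (denominator 4−1=3):
T_{1}^{(1)} = -1.817025 + (-1.817025 − 1.399246)/3 = -2.889115
T_{2}^{(1)} = -2.485072 + (-2.485072 − (-1.817025))/3 = -2.707754
T_{2}^{(2)} = (16·(-2.707754) − (-2.889115)) / 15 = -2.695663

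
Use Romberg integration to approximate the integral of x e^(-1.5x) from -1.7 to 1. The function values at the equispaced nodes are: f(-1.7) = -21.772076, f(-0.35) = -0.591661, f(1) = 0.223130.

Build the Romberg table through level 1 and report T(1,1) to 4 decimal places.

-10.7620

T(0,0) (trapezoid, 1 panel, h=2.7000): -29.091077
T(1,0) (trapezoid, 2 panels, h=1.3500): -15.344281
T(1,1) = -15.344281 + (-15.344281 − (-29.091077))/3 = -10.762016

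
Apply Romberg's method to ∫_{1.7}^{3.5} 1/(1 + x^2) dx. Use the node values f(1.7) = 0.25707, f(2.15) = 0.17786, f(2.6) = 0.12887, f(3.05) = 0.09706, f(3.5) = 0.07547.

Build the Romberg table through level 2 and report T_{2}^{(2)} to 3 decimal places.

T_{0}^{(0)} (trapezoid, 1 panel, h=1.8000): 0.29929
T_{1}^{(0)} (trapezoid, 2 panels, h=0.9000): 0.26563
T_{2}^{(0)} (trapezoid, 4 panels, h=0.4500): 0.25653
T_{1}^{(1)} = 0.26563 + (0.26563 − 0.29929)/3 = 0.25441
T_{2}^{(1)} = 0.25653 + (0.25653 − 0.26563)/3 = 0.25350
T_{2}^{(2)} = 0.25350 + (0.25350 − 0.25441)/15 = 0.25344

0.253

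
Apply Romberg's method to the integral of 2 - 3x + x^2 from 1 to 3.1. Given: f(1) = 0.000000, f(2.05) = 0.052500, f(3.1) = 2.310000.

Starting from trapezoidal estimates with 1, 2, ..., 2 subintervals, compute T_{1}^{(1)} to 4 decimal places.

0.8820

T_{0}^{(0)} (trapezoid, 1 panel, h=2.1000): 2.425500
T_{1}^{(0)} (trapezoid, 2 panels, h=1.0500): 1.267875
T_{1}^{(1)} = 1.267875 + (1.267875 − 2.425500)/3 = 0.882000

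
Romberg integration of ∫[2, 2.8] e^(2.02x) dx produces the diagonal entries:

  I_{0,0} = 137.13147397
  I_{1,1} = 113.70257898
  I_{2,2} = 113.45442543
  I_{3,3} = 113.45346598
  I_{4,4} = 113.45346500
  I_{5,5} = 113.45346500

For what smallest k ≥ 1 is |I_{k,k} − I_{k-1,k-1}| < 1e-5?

|I_{1,1} − I_{0,0}| = 23.42889499 ≥ 1e-5
|I_{2,2} − I_{1,1}| = 0.24815355 ≥ 1e-5
|I_{3,3} − I_{2,2}| = 0.00095945 ≥ 1e-5
|I_{4,4} − I_{3,3}| = 0.00000098 < 1e-5

k = 4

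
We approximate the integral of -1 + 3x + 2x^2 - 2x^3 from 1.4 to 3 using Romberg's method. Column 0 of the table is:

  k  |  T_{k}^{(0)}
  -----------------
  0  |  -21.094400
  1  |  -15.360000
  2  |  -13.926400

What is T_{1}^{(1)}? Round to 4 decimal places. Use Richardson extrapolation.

Richardson extrapolation on the trapezoidal column (denominator 4−1=3):
T_{1}^{(1)} = (4·(-15.360000) − (-21.094400)) / 3 = -13.448533

-13.4485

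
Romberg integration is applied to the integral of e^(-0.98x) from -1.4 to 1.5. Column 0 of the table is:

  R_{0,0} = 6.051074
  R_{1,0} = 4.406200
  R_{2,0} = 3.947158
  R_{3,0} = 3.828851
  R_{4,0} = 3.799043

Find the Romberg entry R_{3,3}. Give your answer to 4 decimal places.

3.7891

Richardson extrapolation on the trapezoidal column (denominator 4−1=3):
R_{1,1} = 4.406200 + (4.406200 − 6.051074)/3 = 3.857909
R_{2,1} = 3.947158 + (3.947158 − 4.406200)/3 = 3.794144
R_{3,1} = 3.828851 + (3.828851 − 3.947158)/3 = 3.789415
R_{2,2} = (16·3.794144 − 3.857909) / 15 = 3.789893
R_{3,2} = (16·3.789415 − 3.794144) / 15 = 3.789100
R_{3,3} = 3.789100 + (3.789100 − 3.789893)/63 = 3.789087
(Column j=1 coincides with Simpson's rule on the same nodes.)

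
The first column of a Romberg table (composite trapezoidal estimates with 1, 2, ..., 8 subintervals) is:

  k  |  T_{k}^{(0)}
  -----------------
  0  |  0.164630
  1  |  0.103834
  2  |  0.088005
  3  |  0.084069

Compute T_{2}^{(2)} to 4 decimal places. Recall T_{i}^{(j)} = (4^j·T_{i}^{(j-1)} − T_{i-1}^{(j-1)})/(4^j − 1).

Richardson extrapolation on the trapezoidal column (denominator 4−1=3):
T_{1}^{(1)} = (4·0.103834 − 0.164630) / 3 = 0.083569
T_{2}^{(1)} = 0.088005 + (0.088005 − 0.103834)/3 = 0.082729
T_{2}^{(2)} = 0.082729 + (0.082729 − 0.083569)/15 = 0.082673

0.0827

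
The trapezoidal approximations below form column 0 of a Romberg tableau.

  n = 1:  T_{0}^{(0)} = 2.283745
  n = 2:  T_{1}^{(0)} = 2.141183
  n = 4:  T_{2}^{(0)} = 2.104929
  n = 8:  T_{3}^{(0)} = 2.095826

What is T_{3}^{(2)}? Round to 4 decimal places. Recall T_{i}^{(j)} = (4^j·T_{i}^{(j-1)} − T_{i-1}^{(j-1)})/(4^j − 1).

2.0928

Richardson extrapolation on the trapezoidal column (denominator 4−1=3):
T_{2}^{(1)} = 2.104929 + (2.104929 − 2.141183)/3 = 2.092844
T_{3}^{(1)} = 2.095826 + (2.095826 − 2.104929)/3 = 2.092792
T_{3}^{(2)} = (16·2.092792 − 2.092844) / 15 = 2.092789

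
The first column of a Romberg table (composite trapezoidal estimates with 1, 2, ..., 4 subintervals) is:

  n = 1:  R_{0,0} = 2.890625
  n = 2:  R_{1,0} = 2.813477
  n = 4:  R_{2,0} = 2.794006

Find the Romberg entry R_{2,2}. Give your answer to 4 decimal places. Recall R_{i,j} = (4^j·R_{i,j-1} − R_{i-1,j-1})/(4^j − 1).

Richardson extrapolation on the trapezoidal column (denominator 4−1=3):
R_{1,1} = (4·2.813477 − 2.890625) / 3 = 2.787761
R_{2,1} = 2.794006 + (2.794006 − 2.813477)/3 = 2.787516
R_{2,2} = 2.787516 + (2.787516 − 2.787761)/15 = 2.787500

2.7875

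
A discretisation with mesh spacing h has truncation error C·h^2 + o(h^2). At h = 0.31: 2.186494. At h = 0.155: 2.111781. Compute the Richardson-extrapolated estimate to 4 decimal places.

The leading error scales as h^2; refining by a factor of 2 reduces it by 2^2 = 4.
Extrapolated value = (4·A(h/2) − A(h)) / (4 − 1)
= (4·2.111781 − 2.186494) / 3
= 6.260630 / 3 = 2.086877

2.0869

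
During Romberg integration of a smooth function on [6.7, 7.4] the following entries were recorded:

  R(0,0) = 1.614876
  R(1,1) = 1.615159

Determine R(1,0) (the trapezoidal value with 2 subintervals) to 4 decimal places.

1.6151

From R(1,1) = (4·R(1,0) − R(0,0))/3, solve for R(1,0):
4·R(1,0) = 3·1.615159 + 1.614876 = 6.460353
R(1,0) = 1.615088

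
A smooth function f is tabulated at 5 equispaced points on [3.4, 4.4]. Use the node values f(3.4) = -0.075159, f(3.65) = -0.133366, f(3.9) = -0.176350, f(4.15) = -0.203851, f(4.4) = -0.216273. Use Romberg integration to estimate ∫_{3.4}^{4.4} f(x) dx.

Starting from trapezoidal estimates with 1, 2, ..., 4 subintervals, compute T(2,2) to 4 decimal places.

T(0,0) (trapezoid, 1 panel, h=1.0000): -0.145716
T(1,0) (trapezoid, 2 panels, h=0.5000): -0.161033
T(2,0) (trapezoid, 4 panels, h=0.2500): -0.164821
T(1,1) = -0.161033 + (-0.161033 − (-0.145716))/3 = -0.166139
T(2,1) = -0.164821 + (-0.164821 − (-0.161033))/3 = -0.166084
T(2,2) = -0.166084 + (-0.166084 − (-0.166139))/15 = -0.166080

-0.1661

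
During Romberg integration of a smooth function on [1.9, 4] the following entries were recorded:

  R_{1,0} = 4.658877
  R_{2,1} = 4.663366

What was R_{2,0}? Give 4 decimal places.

From R_{2,1} = (4·R_{2,0} − R_{1,0})/3, solve for R_{2,0}:
4·R_{2,0} = 3·4.663366 + 4.658877 = 18.648975
R_{2,0} = 4.662244

4.6622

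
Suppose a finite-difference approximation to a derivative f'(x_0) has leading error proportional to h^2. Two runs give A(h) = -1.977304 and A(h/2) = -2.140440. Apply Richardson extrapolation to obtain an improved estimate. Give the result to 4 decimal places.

-2.1948

The leading error scales as h^2; refining by a factor of 2 reduces it by 2^2 = 4.
Extrapolated value = (4·A(h/2) − A(h)) / (4 − 1)
= (4·(-2.140440) − (-1.977304)) / 3
= -6.584456 / 3 = -2.194819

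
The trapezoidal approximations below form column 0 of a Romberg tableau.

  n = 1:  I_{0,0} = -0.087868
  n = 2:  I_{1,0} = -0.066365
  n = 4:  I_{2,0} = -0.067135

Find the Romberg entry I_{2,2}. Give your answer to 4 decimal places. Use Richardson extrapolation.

Richardson extrapolation on the trapezoidal column (denominator 4−1=3):
I_{1,1} = -0.066365 + (-0.066365 − (-0.087868))/3 = -0.059197
I_{2,1} = -0.067135 + (-0.067135 − (-0.066365))/3 = -0.067392
I_{2,2} = -0.067392 + (-0.067392 − (-0.059197))/15 = -0.067938

-0.0679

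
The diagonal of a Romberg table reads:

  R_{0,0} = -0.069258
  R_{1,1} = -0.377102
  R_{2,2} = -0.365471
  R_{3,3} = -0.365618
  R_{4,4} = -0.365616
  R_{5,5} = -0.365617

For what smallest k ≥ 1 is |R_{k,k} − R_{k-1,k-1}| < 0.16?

|R_{1,1} − R_{0,0}| = 0.307844 ≥ 0.16
|R_{2,2} − R_{1,1}| = 0.011631 < 0.16

k = 2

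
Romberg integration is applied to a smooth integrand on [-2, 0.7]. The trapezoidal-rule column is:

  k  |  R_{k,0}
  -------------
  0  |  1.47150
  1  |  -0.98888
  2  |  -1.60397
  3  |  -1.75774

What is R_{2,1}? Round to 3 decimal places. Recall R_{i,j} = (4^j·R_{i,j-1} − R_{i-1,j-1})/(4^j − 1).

Richardson extrapolation on the trapezoidal column (denominator 4−1=3):
R_{2,1} = (4·(-1.60397) − (-0.98888)) / 3 = -1.80900

-1.809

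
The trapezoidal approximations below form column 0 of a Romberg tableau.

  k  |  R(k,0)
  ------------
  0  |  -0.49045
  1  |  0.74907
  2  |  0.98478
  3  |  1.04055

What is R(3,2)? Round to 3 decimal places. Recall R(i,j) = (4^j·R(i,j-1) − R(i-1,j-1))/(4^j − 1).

1.059

Richardson extrapolation on the trapezoidal column (denominator 4−1=3):
R(2,1) = (4·0.98478 − 0.74907) / 3 = 1.06335
R(3,1) = 1.04055 + (1.04055 − 0.98478)/3 = 1.05914
R(3,2) = 1.05914 + (1.05914 − 1.06335)/15 = 1.05886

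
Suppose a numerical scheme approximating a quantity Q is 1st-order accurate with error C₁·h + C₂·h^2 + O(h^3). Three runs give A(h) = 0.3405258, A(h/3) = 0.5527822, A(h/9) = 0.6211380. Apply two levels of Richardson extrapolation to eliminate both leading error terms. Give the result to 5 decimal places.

First eliminate the h term (factor 3^1 = 3):
  B₁ = (3·0.5527822 − 0.3405258)/2 = 0.6589104
  B₂ = (3·0.6211380 − 0.5527822)/2 = 0.6553159
Then eliminate the h^2 term (factor 3^2 = 9):
  (9·0.6553159 − 0.6589104)/8 = 0.6548666

0.65487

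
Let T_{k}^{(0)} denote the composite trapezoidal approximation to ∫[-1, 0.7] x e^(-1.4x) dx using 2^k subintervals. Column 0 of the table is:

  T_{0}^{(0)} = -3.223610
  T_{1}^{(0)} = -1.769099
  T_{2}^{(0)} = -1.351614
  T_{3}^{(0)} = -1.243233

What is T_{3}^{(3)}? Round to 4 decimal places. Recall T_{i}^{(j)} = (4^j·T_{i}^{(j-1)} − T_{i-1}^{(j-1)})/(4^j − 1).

Richardson extrapolation on the trapezoidal column (denominator 4−1=3):
T_{1}^{(1)} = -1.769099 + (-1.769099 − (-3.223610))/3 = -1.284262
T_{2}^{(1)} = (4·(-1.351614) − (-1.769099)) / 3 = -1.212452
T_{3}^{(1)} = -1.243233 + (-1.243233 − (-1.351614))/3 = -1.207106
T_{2}^{(2)} = -1.212452 + (-1.212452 − (-1.284262))/15 = -1.207665
T_{3}^{(2)} = (16·(-1.207106) − (-1.212452)) / 15 = -1.206750
T_{3}^{(3)} = -1.206750 + (-1.206750 − (-1.207665))/63 = -1.206735

-1.2067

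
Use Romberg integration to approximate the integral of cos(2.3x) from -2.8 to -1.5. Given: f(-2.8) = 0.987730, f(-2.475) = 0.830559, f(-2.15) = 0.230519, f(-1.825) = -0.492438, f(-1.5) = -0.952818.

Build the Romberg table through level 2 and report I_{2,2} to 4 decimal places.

I_{0,0} (trapezoid, 1 panel, h=1.3000): 0.022693
I_{1,0} (trapezoid, 2 panels, h=0.6500): 0.161184
I_{2,0} (trapezoid, 4 panels, h=0.3250): 0.190481
I_{1,1} = 0.161184 + (0.161184 − 0.022693)/3 = 0.207348
I_{2,1} = 0.190481 + (0.190481 − 0.161184)/3 = 0.200247
I_{2,2} = 0.200247 + (0.200247 − 0.207348)/15 = 0.199774

0.1998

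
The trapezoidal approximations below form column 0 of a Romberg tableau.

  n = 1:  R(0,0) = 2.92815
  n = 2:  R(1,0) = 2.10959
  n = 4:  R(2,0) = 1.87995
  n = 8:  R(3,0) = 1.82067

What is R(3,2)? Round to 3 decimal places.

1.801

Richardson extrapolation on the trapezoidal column (denominator 4−1=3):
R(2,1) = 1.87995 + (1.87995 − 2.10959)/3 = 1.80340
R(3,1) = (4·1.82067 − 1.87995) / 3 = 1.80091
R(3,2) = (16·1.80091 − 1.80340) / 15 = 1.80074
(Column j=1 coincides with Simpson's rule on the same nodes.)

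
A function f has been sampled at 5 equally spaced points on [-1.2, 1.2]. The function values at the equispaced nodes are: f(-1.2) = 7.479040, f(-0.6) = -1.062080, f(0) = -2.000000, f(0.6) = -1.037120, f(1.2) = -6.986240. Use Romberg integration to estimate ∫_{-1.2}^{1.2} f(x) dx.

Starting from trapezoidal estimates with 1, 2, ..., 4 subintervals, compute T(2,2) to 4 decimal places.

-2.3393

T(0,0) (trapezoid, 1 panel, h=2.4000): 0.591360
T(1,0) (trapezoid, 2 panels, h=1.2000): -2.104320
T(2,0) (trapezoid, 4 panels, h=0.6000): -2.311680
T(1,1) = -2.104320 + (-2.104320 − 0.591360)/3 = -3.002880
T(2,1) = -2.311680 + (-2.311680 − (-2.104320))/3 = -2.380800
T(2,2) = -2.380800 + (-2.380800 − (-3.002880))/15 = -2.339328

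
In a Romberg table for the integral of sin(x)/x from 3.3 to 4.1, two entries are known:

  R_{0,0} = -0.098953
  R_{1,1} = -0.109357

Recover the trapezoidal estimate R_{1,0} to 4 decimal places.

-0.1068

From R_{1,1} = (4·R_{1,0} − R_{0,0})/3, solve for R_{1,0}:
4·R_{1,0} = 3·(-0.109357) + (-0.098953) = -0.427024
R_{1,0} = -0.106756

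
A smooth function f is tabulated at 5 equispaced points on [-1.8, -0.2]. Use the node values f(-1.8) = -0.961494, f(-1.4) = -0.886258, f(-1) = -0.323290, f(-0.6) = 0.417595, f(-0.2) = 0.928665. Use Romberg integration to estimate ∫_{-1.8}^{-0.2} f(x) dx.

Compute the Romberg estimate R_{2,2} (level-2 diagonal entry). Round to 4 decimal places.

R_{0,0} (trapezoid, 1 panel, h=1.6000): -0.026263
R_{1,0} (trapezoid, 2 panels, h=0.8000): -0.271764
R_{2,0} (trapezoid, 4 panels, h=0.4000): -0.323347
R_{1,1} = -0.271764 + (-0.271764 − (-0.026263))/3 = -0.353598
R_{2,1} = -0.323347 + (-0.323347 − (-0.271764))/3 = -0.340541
R_{2,2} = -0.340541 + (-0.340541 − (-0.353598))/15 = -0.339671

-0.3397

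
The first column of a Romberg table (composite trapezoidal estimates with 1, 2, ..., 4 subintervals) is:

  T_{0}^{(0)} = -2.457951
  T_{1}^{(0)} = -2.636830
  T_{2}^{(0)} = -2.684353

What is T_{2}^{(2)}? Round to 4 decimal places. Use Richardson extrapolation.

Richardson extrapolation on the trapezoidal column (denominator 4−1=3):
T_{1}^{(1)} = (4·(-2.636830) − (-2.457951)) / 3 = -2.696456
T_{2}^{(1)} = -2.684353 + (-2.684353 − (-2.636830))/3 = -2.700194
T_{2}^{(2)} = (16·(-2.700194) − (-2.696456)) / 15 = -2.700443

-2.7004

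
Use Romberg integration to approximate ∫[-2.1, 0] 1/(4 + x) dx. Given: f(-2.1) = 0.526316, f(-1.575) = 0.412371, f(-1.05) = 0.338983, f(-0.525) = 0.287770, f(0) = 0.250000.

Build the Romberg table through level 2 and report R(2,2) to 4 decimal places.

0.7445

R(0,0) (trapezoid, 1 panel, h=2.1000): 0.815132
R(1,0) (trapezoid, 2 panels, h=1.0500): 0.763498
R(2,0) (trapezoid, 4 panels, h=0.5250): 0.749323
R(1,1) = 0.763498 + (0.763498 − 0.815132)/3 = 0.746287
R(2,1) = 0.749323 + (0.749323 − 0.763498)/3 = 0.744598
R(2,2) = 0.744598 + (0.744598 − 0.746287)/15 = 0.744485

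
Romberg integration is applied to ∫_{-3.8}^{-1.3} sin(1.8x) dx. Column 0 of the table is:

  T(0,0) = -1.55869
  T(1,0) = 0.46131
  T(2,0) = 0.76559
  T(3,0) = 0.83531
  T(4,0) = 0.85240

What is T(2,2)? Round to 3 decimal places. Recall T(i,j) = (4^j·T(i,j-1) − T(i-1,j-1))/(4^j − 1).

T(1,1) = 0.46131 + (0.46131 − (-1.55869))/3 = 1.13464
T(2,1) = (4·0.76559 − 0.46131) / 3 = 0.86702
T(2,2) = (16·0.86702 − 1.13464) / 15 = 0.84918
(Column j=1 coincides with Simpson's rule on the same nodes.)

0.849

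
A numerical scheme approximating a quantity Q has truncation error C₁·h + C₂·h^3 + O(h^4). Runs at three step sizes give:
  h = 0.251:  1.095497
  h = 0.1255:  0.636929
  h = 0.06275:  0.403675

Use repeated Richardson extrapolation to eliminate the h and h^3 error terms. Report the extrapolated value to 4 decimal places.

0.1693

First eliminate the h term (factor 2^1 = 2):
  B₁ = (2·0.636929 − 1.095497)/1 = 0.178361
  B₂ = (2·0.403675 − 0.636929)/1 = 0.170421
Then eliminate the h^3 term (factor 2^3 = 8):
  (8·0.170421 − 0.178361)/7 = 0.169287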